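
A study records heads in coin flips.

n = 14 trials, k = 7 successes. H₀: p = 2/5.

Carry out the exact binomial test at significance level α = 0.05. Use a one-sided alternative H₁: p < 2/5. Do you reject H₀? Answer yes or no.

Exact binomial: n=14, k=7, p₀=2/5=0.4000
P(X≤7) from Σ C(n,i)·p₀^i·(1−p₀)^(n−i)
p-value (one-sided, H₁ less) = 0.84986
At α=0.05: p ≥ α → fail to reject H₀

reject H₀: no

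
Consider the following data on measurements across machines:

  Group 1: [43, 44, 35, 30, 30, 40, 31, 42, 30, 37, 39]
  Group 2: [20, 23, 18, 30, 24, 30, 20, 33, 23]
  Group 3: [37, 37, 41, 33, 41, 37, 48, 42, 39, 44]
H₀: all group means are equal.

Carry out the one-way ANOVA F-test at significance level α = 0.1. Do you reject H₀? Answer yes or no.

reject H₀: yes

Group means [36.45, 24.56, 39.90], grand mean 34.033
SSB = Σnᵢ(x̄ᵢ−x̄)² = 1217.117; SSW = ΣΣ(x−x̄ᵢ)² = 689.849
MSB = 1217.117/2 = 608.5586; MSW = 689.849/27 = 25.5500
F = MSB/MSW = 23.8184
df = (2, 27)
p-value (upper-tail) = 0.00000
At α=0.1: p < α → reject H₀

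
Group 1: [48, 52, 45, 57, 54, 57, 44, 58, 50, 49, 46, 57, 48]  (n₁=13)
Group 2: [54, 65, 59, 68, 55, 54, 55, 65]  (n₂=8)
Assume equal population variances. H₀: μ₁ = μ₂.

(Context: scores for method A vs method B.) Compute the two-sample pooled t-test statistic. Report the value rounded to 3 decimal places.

test statistic = -3.452

x̄₁=51.154, s₁=4.997, n₁=13
x̄₂=59.375, s₂=5.780, n₂=8
s_p² = [12·4.997² + 7·5.780²]/19 = 28.0825
SE = √(s_p²·(1/13+1/8)) = 2.3813
t = (51.154−59.375)/2.3813 = -3.4524
df = 19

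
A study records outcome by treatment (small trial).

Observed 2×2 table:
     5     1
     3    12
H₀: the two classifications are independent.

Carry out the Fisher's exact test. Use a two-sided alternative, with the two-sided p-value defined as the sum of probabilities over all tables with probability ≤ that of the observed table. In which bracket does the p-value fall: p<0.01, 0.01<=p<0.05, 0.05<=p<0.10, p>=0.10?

Margins: r₁=6, r₂=15, c₁=8, c₂=13, n=21
p_obs = C(6,5)·C(15,3)/C(21,8); sum pmf over tables with pmf ≤ p_obs
p-value (two-sided) = 0.01393
→ bracket: 0.01<=p<0.05

p-value bracket: 0.01<=p<0.05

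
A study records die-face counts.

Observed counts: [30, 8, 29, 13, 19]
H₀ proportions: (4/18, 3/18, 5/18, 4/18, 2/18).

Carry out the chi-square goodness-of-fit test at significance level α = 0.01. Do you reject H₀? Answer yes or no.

reject H₀: yes

n = 99; E_i = n·p_i = [22.00, 16.50, 27.50, 22.00, 11.00]
χ² = (30−22.00)²/22.00 + (8−16.50)²/16.50 + (29−27.50)²/27.50 + (13−22.00)²/22.00 + (19−11.00)²/11.00 = 16.8697
df = 4
p-value (upper-tail) = 0.00205
At α=0.01: p < α → reject H₀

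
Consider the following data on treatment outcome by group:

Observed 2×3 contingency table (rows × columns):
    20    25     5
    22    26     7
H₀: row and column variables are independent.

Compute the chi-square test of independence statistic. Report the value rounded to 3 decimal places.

test statistic = 0.211

Row totals [50, 55], col totals [42, 51, 12], n=105
χ² = (20−20.00)²/20.00 + (25−24.29)²/24.29 + (5−5.71)²/5.71 + (22−22.00)²/22.00 + (26−26.71)²/26.71 + (7−6.29)²/6.29 = 0.2106
df = 2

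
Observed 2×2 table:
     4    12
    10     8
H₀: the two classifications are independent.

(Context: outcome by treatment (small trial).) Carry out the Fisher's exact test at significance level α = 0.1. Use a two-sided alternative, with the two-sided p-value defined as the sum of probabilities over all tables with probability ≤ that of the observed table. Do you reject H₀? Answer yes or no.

reject H₀: yes

Margins: r₁=16, r₂=18, c₁=14, c₂=20, n=34
p_obs = C(16,4)·C(18,10)/C(34,14); sum pmf over tables with pmf ≤ p_obs
p-value (two-sided) = 0.09209
At α=0.1: p < α → reject H₀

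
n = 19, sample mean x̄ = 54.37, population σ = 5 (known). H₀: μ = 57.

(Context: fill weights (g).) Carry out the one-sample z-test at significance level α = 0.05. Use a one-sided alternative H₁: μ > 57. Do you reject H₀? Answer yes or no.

SE = σ/√n = 5/√19 = 1.1471
z = (x̄−μ₀)/SE = (54.37−57)/1.1471 = -2.2928
p-value (one-sided, H₁ greater) = 0.98907
At α=0.05: p ≥ α → fail to reject H₀

reject H₀: no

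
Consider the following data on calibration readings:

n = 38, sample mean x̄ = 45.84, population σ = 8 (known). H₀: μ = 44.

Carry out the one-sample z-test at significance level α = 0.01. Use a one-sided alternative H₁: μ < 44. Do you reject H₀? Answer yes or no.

reject H₀: no

SE = σ/√n = 8/√38 = 1.2978
z = (x̄−μ₀)/SE = (45.84−44)/1.2978 = 1.4178
p-value (one-sided, H₁ less) = 0.92188
At α=0.01: p ≥ α → fail to reject H₀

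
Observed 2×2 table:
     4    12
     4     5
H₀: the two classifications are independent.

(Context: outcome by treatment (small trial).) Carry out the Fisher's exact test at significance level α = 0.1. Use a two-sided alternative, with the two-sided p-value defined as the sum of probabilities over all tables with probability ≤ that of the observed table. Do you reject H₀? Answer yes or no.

Margins: r₁=16, r₂=9, c₁=8, c₂=17, n=25
p_obs = C(16,4)·C(9,4)/C(25,8); sum pmf over tables with pmf ≤ p_obs
p-value (two-sided) = 0.39422
At α=0.1: p ≥ α → fail to reject H₀

reject H₀: no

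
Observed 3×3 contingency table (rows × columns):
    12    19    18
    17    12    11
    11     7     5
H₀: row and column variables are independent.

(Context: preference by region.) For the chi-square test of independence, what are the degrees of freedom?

degrees of freedom = 4

df = (r−1)(c−1) = (3−1)·(3−1) = 4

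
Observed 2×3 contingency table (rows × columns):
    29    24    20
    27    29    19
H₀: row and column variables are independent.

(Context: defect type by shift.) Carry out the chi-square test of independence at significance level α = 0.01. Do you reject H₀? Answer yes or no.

reject H₀: no

Row totals [73, 75], col totals [56, 53, 39], n=148
χ² = (29−27.62)²/27.62 + (24−26.14)²/26.14 + (20−19.24)²/19.24 + (27−28.38)²/28.38 + (29−26.86)²/26.86 + (19−19.76)²/19.76 = 0.5418
df = 2
p-value (upper-tail) = 0.76268
At α=0.01: p ≥ α → fail to reject H₀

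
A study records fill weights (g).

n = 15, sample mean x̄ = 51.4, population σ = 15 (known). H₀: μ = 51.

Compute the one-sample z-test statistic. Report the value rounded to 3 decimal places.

test statistic = 0.103

SE = σ/√n = 15/√15 = 3.8730
z = (x̄−μ₀)/SE = (51.4−51)/3.8730 = 0.1033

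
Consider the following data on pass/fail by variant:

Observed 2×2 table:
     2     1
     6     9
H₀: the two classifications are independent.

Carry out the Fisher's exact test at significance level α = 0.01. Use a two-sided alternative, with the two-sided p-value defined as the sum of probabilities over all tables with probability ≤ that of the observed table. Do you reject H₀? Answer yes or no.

reject H₀: no

Margins: r₁=3, r₂=15, c₁=8, c₂=10, n=18
p_obs = C(3,2)·C(15,6)/C(18,8); sum pmf over tables with pmf ≤ p_obs
p-value (two-sided) = 0.55882
At α=0.01: p ≥ α → fail to reject H₀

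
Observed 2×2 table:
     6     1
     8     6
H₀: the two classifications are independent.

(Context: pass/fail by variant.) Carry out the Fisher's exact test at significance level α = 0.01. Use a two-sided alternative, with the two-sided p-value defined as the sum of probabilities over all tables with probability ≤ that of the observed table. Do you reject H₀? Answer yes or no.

reject H₀: no

Margins: r₁=7, r₂=14, c₁=14, c₂=7, n=21
p_obs = C(7,6)·C(14,8)/C(21,14); sum pmf over tables with pmf ≤ p_obs
p-value (two-sided) = 0.33714
At α=0.01: p ≥ α → fail to reject H₀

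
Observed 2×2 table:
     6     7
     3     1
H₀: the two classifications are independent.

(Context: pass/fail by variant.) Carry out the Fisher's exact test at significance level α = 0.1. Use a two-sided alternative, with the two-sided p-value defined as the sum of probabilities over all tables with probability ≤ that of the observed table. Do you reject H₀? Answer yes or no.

Margins: r₁=13, r₂=4, c₁=9, c₂=8, n=17
p_obs = C(13,6)·C(4,3)/C(17,9); sum pmf over tables with pmf ≤ p_obs
p-value (two-sided) = 0.57647
At α=0.1: p ≥ α → fail to reject H₀

reject H₀: no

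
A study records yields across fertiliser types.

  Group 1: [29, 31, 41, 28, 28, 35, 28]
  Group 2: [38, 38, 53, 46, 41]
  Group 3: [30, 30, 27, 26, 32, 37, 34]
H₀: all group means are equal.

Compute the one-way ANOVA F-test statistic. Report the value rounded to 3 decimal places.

Group means [31.43, 43.20, 30.86], grand mean 34.316
SSB = Σnᵢ(x̄ᵢ−x̄)² = 536.734; SSW = ΣΣ(x−x̄ᵢ)² = 397.371
MSB = 536.734/2 = 268.3669; MSW = 397.371/16 = 24.8357
F = MSB/MSW = 10.8057
df = (2, 16)

test statistic = 10.806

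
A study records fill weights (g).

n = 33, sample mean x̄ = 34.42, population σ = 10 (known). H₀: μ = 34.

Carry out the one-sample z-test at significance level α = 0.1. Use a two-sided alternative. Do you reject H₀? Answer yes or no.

SE = σ/√n = 10/√33 = 1.7408
z = (x̄−μ₀)/SE = (34.42−34)/1.7408 = 0.2413
p-value (two-sided) = 0.80934
At α=0.1: p ≥ α → fail to reject H₀

reject H₀: no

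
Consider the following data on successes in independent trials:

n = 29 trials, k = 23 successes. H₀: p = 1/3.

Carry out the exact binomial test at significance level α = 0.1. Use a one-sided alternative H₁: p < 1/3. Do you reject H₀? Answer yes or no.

Exact binomial: n=29, k=23, p₀=1/3=0.3333
P(X≤23) from Σ C(n,i)·p₀^i·(1−p₀)^(n−i)
p-value (one-sided, H₁ less) = 1.00000
At α=0.1: p ≥ α → fail to reject H₀

reject H₀: no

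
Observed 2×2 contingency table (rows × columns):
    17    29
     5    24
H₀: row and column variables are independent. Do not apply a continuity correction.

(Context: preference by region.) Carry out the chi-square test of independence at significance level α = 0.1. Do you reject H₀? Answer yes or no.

Row totals [46, 29], col totals [22, 53], n=75
χ² = (17−13.49)²/13.49 + (29−32.51)²/32.51 + (5−8.51)²/8.51 + (24−20.49)²/20.49 = 3.3352
df = 1
p-value (upper-tail) = 0.06781
At α=0.1: p < α → reject H₀

reject H₀: yes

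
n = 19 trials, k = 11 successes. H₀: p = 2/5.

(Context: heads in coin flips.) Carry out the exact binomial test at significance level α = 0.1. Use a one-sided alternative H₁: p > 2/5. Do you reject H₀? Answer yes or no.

reject H₀: yes

Exact binomial: n=19, k=11, p₀=2/5=0.4000
P(X≥11) from Σ C(n,i)·p₀^i·(1−p₀)^(n−i)
p-value (one-sided, H₁ greater) = 0.08847
At α=0.1: p < α → reject H₀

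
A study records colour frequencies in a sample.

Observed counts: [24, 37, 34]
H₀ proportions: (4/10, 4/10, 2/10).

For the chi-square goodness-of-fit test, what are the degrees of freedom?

df = k − 1 = 3 − 1 = 2

degrees of freedom = 2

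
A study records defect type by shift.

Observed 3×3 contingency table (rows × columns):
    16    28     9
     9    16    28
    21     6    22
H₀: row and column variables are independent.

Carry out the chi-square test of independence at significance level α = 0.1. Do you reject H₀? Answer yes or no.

reject H₀: yes

Row totals [53, 53, 49], col totals [46, 50, 59], n=155
χ² = (16−15.73)²/15.73 + (28−17.10)²/17.10 + (9−20.17)²/20.17 + (9−15.73)²/15.73 + (16−17.10)²/17.10 + (28−20.17)²/20.17 + (21−14.54)²/14.54 + (6−15.81)²/15.81 + (22−18.65)²/18.65 = 28.6852
df = 4
p-value (upper-tail) = 0.00001
At α=0.1: p < α → reject H₀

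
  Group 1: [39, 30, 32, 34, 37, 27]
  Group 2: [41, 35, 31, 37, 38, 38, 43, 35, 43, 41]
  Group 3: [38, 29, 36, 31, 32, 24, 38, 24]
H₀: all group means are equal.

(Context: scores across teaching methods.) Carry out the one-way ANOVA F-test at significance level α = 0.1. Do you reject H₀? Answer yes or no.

reject H₀: yes

Group means [33.17, 38.20, 31.50], grand mean 34.708
SSB = Σnᵢ(x̄ᵢ−x̄)² = 218.525; SSW = ΣΣ(x−x̄ᵢ)² = 458.433
MSB = 218.525/2 = 109.2625; MSW = 458.433/21 = 21.8302
F = MSB/MSW = 5.0051
df = (2, 21)
p-value (upper-tail) = 0.01669
At α=0.1: p < α → reject H₀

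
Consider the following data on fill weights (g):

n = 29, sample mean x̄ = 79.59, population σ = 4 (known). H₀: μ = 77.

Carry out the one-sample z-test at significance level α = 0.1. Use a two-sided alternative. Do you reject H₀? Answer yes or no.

SE = σ/√n = 4/√29 = 0.7428
z = (x̄−μ₀)/SE = (79.59−77)/0.7428 = 3.4869
p-value (two-sided) = 0.00049
At α=0.1: p < α → reject H₀

reject H₀: yes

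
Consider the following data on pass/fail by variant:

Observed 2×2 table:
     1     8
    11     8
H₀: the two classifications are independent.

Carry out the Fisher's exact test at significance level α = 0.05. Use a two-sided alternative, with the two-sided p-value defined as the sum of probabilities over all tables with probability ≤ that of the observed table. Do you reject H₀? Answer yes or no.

reject H₀: yes

Margins: r₁=9, r₂=19, c₁=12, c₂=16, n=28
p_obs = C(9,1)·C(19,11)/C(28,12); sum pmf over tables with pmf ≤ p_obs
p-value (two-sided) = 0.03896
At α=0.05: p < α → reject H₀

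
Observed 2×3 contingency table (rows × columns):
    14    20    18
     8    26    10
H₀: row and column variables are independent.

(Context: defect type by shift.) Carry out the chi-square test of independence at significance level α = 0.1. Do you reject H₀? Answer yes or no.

Row totals [52, 44], col totals [22, 46, 28], n=96
χ² = (14−11.92)²/11.92 + (20−24.92)²/24.92 + (18−15.17)²/15.17 + (8−10.08)²/10.08 + (26−21.08)²/21.08 + (10−12.83)²/12.83 = 4.0663
df = 2
p-value (upper-tail) = 0.13093
At α=0.1: p ≥ α → fail to reject H₀

reject H₀: no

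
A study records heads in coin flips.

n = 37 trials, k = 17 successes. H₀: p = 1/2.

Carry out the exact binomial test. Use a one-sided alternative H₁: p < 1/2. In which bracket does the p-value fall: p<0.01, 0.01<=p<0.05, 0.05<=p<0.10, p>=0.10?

Exact binomial: n=37, k=17, p₀=1/2=0.5000
P(X≤17) from Σ C(n,i)·p₀^i·(1−p₀)^(n−i)
p-value (one-sided, H₁ less) = 0.37141
→ bracket: p>=0.10

p-value bracket: p>=0.10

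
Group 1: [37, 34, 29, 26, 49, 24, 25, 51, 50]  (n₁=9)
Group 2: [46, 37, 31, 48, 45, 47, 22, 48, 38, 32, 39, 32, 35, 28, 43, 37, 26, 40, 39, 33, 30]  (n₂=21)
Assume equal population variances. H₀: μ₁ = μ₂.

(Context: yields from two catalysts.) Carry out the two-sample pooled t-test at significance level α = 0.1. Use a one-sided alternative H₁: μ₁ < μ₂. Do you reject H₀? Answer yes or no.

x̄₁=36.111, s₁=11.230, n₁=9
x̄₂=36.952, s₂=7.493, n₂=21
s_p² = [8·11.230² + 20·7.493²]/28 = 76.1372
SE = √(s_p²·(1/9+1/21)) = 3.4764
t = (36.111−36.952)/3.4764 = -0.2420
df = 28
p-value (one-sided, H₁ less) = 0.40527
At α=0.1: p ≥ α → fail to reject H₀

reject H₀: no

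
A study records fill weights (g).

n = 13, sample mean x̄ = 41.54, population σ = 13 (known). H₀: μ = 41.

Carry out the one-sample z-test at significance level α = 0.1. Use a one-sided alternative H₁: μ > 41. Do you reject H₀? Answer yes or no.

SE = σ/√n = 13/√13 = 3.6056
z = (x̄−μ₀)/SE = (41.54−41)/3.6056 = 0.1498
p-value (one-sided, H₁ greater) = 0.44047
At α=0.1: p ≥ α → fail to reject H₀

reject H₀: no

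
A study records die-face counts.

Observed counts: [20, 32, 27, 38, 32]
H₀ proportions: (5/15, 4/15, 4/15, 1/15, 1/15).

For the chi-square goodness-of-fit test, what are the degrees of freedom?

degrees of freedom = 4

df = k − 1 = 5 − 1 = 4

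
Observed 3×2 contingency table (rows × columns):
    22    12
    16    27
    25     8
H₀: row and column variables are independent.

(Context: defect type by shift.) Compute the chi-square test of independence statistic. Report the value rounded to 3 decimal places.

Row totals [34, 43, 33], col totals [63, 47], n=110
χ² = (22−19.47)²/19.47 + (12−14.53)²/14.53 + (16−24.63)²/24.63 + (27−18.37)²/18.37 + (25−18.90)²/18.90 + (8−14.10)²/14.10 = 12.4488
df = 2

test statistic = 12.449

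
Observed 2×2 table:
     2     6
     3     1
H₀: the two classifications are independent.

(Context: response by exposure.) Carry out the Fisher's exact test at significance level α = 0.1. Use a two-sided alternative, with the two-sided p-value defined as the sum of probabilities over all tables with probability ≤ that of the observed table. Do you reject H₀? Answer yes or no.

reject H₀: no

Margins: r₁=8, r₂=4, c₁=5, c₂=7, n=12
p_obs = C(8,2)·C(4,3)/C(12,5); sum pmf over tables with pmf ≤ p_obs
p-value (two-sided) = 0.22222
At α=0.1: p ≥ α → fail to reject H₀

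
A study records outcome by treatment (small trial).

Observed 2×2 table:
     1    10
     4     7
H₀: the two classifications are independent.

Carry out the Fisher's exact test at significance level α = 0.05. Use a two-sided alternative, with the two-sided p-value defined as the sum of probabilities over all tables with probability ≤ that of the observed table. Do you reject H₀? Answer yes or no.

reject H₀: no

Margins: r₁=11, r₂=11, c₁=5, c₂=17, n=22
p_obs = C(11,1)·C(11,4)/C(22,5); sum pmf over tables with pmf ≤ p_obs
p-value (two-sided) = 0.31078
At α=0.05: p ≥ α → fail to reject H₀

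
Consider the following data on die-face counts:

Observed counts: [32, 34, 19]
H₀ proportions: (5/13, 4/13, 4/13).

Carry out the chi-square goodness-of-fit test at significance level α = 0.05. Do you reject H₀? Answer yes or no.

reject H₀: no

n = 85; E_i = n·p_i = [32.69, 26.15, 26.15]
χ² = (32−32.69)²/32.69 + (34−26.15)²/26.15 + (19−26.15)²/26.15 = 4.3253
df = 2
p-value (upper-tail) = 0.11502
At α=0.05: p ≥ α → fail to reject H₀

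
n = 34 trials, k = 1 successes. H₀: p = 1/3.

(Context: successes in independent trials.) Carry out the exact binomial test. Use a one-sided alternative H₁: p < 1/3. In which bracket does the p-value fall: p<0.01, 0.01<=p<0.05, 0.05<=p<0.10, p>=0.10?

p-value bracket: p<0.01

Exact binomial: n=34, k=1, p₀=1/3=0.3333
P(X≤1) from Σ C(n,i)·p₀^i·(1−p₀)^(n−i)
p-value (one-sided, H₁ less) = 0.00002
→ bracket: p<0.01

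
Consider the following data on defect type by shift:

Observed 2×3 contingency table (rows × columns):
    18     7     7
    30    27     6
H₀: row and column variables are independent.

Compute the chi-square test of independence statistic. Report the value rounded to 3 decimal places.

Row totals [32, 63], col totals [48, 34, 13], n=95
χ² = (18−16.17)²/16.17 + (7−11.45)²/11.45 + (7−4.38)²/4.38 + (30−31.83)²/31.83 + (27−22.55)²/22.55 + (6−8.62)²/8.62 = 5.2890
df = 2

test statistic = 5.289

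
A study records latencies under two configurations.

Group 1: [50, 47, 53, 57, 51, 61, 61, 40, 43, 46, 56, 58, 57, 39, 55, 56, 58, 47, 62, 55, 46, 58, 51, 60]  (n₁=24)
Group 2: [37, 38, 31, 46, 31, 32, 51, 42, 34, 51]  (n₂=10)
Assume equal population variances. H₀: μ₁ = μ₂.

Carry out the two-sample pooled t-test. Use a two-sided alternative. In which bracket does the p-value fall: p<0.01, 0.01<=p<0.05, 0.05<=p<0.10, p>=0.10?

x̄₁=52.792, s₁=6.731, n₁=24
x̄₂=39.300, s₂=7.832, n₂=10
s_p² = [23·6.731² + 9·7.832²]/32 = 49.8143
SE = √(s_p²·(1/24+1/10)) = 2.6565
t = (52.792−39.300)/2.6565 = 5.0787
df = 32
p-value (two-sided) = 0.00002
→ bracket: p<0.01

p-value bracket: p<0.01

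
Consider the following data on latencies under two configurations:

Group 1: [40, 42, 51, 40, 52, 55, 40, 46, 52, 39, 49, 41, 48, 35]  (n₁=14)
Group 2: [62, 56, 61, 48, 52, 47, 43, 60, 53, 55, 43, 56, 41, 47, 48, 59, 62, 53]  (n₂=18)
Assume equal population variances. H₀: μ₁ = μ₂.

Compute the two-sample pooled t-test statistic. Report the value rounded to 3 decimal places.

test statistic = -3.230

x̄₁=45.000, s₁=6.177, n₁=14
x̄₂=52.556, s₂=6.845, n₂=18
s_p² = [13·6.177² + 17·6.845²]/30 = 43.0815
SE = √(s_p²·(1/14+1/18)) = 2.3389
t = (45.000−52.556)/2.3389 = -3.2303
df = 30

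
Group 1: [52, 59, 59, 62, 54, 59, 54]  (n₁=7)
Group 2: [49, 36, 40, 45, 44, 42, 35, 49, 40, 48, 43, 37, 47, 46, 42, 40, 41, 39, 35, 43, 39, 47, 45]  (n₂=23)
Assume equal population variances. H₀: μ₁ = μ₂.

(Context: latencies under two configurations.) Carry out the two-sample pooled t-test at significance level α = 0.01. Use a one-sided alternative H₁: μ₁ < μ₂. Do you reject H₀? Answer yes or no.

reject H₀: no

x̄₁=57.000, s₁=3.651, n₁=7
x̄₂=42.261, s₂=4.330, n₂=23
s_p² = [6·3.651² + 22·4.330²]/28 = 17.5870
SE = √(s_p²·(1/7+1/23)) = 1.8103
t = (57.000−42.261)/1.8103 = 8.1420
df = 28
p-value (one-sided, H₁ less) = 1.00000
At α=0.01: p ≥ α → fail to reject H₀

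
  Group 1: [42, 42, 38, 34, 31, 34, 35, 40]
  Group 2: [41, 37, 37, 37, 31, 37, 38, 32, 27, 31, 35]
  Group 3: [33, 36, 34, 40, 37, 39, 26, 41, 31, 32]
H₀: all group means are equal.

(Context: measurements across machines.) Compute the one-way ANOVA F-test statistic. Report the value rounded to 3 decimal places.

Group means [37.00, 34.82, 34.90], grand mean 35.448
SSB = Σnᵢ(x̄ᵢ−x̄)² = 26.636; SSW = ΣΣ(x−x̄ᵢ)² = 476.536
MSB = 26.636/2 = 13.3180; MSW = 476.536/26 = 18.3283
F = MSB/MSW = 0.7266
df = (2, 26)

test statistic = 0.727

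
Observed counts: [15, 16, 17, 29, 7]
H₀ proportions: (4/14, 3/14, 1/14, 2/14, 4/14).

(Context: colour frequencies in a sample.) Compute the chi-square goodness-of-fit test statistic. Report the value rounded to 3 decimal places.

n = 84; E_i = n·p_i = [24.00, 18.00, 6.00, 12.00, 24.00]
χ² = (15−24.00)²/24.00 + (16−18.00)²/18.00 + (17−6.00)²/6.00 + (29−12.00)²/12.00 + (7−24.00)²/24.00 = 59.8889
df = 4

test statistic = 59.889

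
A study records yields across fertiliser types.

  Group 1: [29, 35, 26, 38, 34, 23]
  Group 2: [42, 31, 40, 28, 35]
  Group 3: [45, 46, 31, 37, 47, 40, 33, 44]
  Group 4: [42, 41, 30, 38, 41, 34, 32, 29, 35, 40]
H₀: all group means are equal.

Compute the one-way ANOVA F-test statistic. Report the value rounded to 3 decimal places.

Group means [30.83, 35.20, 40.38, 36.20], grand mean 36.069
SSB = Σnᵢ(x̄ᵢ−x̄)² = 316.754; SSW = ΣΣ(x−x̄ᵢ)² = 781.108
MSB = 316.754/3 = 105.5846; MSW = 781.108/25 = 31.2443
F = MSB/MSW = 3.3793
df = (3, 25)

test statistic = 3.379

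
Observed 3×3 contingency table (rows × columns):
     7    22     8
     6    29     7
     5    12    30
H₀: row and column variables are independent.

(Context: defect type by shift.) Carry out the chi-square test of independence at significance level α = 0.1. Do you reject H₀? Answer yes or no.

reject H₀: yes

Row totals [37, 42, 47], col totals [18, 63, 45], n=126
χ² = (7−5.29)²/5.29 + (22−18.50)²/18.50 + (8−13.21)²/13.21 + (6−6.00)²/6.00 + (29−21.00)²/21.00 + (7−15.00)²/15.00 + (5−6.71)²/6.71 + (12−23.50)²/23.50 + (30−16.79)²/16.79 = 27.0580
df = 4
p-value (upper-tail) = 0.00002
At α=0.1: p < α → reject H₀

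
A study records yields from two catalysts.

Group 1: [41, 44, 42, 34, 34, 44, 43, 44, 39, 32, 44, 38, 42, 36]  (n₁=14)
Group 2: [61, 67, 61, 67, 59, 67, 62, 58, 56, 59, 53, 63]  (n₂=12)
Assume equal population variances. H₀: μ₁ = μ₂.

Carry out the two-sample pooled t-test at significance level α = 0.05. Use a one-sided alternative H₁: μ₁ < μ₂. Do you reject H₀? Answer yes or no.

x̄₁=39.786, s₁=4.282, n₁=14
x̄₂=61.083, s₂=4.461, n₂=12
s_p² = [13·4.282² + 11·4.461²]/24 = 19.0531
SE = √(s_p²·(1/14+1/12)) = 1.7172
t = (39.786−61.083)/1.7172 = -12.4027
df = 24
p-value (one-sided, H₁ less) = 0.00000
At α=0.05: p < α → reject H₀

reject H₀: yes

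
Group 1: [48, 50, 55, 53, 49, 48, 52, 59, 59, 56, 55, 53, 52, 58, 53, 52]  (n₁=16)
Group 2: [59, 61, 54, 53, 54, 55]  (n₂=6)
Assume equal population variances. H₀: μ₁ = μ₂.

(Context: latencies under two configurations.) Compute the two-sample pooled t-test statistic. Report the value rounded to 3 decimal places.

x̄₁=53.250, s₁=3.568, n₁=16
x̄₂=56.000, s₂=3.225, n₂=6
s_p² = [15·3.568² + 5·3.225²]/20 = 12.1500
SE = √(s_p²·(1/16+1/6)) = 1.6686
t = (53.250−56.000)/1.6686 = -1.6480
df = 20

test statistic = -1.648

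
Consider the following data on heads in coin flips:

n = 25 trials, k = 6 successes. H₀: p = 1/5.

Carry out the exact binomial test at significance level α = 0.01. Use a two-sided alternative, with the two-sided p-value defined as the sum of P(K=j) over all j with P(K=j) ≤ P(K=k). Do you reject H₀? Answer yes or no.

reject H₀: no

Exact binomial: n=25, k=6, p₀=1/5=0.2000
P(X=j) = C(n,j)·p₀^j·(1−p₀)^(n−j); p = Σ P(X=j) over j with P(X=j) ≤ P(X=6)
p-value (two-sided) = 0.61730
At α=0.01: p ≥ α → fail to reject H₀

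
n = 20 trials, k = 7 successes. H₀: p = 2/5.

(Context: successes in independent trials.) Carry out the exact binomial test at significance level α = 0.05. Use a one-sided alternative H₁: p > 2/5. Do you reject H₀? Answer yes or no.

reject H₀: no

Exact binomial: n=20, k=7, p₀=2/5=0.4000
P(X≥7) from Σ C(n,i)·p₀^i·(1−p₀)^(n−i)
p-value (one-sided, H₁ greater) = 0.74999
At α=0.05: p ≥ α → fail to reject H₀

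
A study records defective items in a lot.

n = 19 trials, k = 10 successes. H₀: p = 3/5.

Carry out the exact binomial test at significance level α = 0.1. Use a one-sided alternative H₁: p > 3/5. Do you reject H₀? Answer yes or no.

Exact binomial: n=19, k=10, p₀=3/5=0.6000
P(X≥10) from Σ C(n,i)·p₀^i·(1−p₀)^(n−i)
p-value (one-sided, H₁ greater) = 0.81391
At α=0.1: p ≥ α → fail to reject H₀

reject H₀: no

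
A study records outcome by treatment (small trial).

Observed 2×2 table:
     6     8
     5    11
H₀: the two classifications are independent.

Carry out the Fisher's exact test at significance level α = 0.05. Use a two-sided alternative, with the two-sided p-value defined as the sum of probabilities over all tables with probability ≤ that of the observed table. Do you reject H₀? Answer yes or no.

Margins: r₁=14, r₂=16, c₁=11, c₂=19, n=30
p_obs = C(14,6)·C(16,5)/C(30,11); sum pmf over tables with pmf ≤ p_obs
p-value (two-sided) = 0.70652
At α=0.05: p ≥ α → fail to reject H₀

reject H₀: no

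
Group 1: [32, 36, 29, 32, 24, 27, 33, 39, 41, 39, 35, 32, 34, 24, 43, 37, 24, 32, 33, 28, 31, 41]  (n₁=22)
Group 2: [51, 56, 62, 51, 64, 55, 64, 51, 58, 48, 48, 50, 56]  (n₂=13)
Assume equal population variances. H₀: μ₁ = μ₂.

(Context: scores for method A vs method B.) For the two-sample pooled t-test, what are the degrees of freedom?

df = n₁ + n₂ − 2 = 22 + 13 − 2 = 33

degrees of freedom = 33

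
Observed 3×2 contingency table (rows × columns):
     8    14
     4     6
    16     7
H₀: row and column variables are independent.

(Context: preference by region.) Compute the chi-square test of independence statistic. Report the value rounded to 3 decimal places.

test statistic = 5.542

Row totals [22, 10, 23], col totals [28, 27], n=55
χ² = (8−11.20)²/11.20 + (14−10.80)²/10.80 + (4−5.09)²/5.09 + (6−4.91)²/4.91 + (16−11.71)²/11.71 + (7−11.29)²/11.29 = 5.5418
df = 2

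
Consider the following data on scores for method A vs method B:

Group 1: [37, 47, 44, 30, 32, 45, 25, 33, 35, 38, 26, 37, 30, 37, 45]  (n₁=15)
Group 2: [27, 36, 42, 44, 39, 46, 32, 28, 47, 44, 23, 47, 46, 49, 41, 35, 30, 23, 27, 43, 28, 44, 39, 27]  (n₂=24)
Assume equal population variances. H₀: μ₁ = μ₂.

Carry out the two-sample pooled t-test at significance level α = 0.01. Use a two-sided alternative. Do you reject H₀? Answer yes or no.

reject H₀: no

x̄₁=36.067, s₁=6.933, n₁=15
x̄₂=36.958, s₂=8.524, n₂=24
s_p² = [14·6.933² + 23·8.524²]/37 = 63.3484
SE = √(s_p²·(1/15+1/24)) = 2.6197
t = (36.067−36.958)/2.6197 = -0.3404
df = 37
p-value (two-sided) = 0.73550
At α=0.01: p ≥ α → fail to reject H₀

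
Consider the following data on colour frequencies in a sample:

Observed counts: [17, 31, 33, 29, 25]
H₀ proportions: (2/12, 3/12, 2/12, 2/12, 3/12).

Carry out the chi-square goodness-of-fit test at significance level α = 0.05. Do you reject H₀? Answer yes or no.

reject H₀: yes

n = 135; E_i = n·p_i = [22.50, 33.75, 22.50, 22.50, 33.75]
χ² = (17−22.50)²/22.50 + (31−33.75)²/33.75 + (33−22.50)²/22.50 + (29−22.50)²/22.50 + (25−33.75)²/33.75 = 10.6148
df = 4
p-value (upper-tail) = 0.03125
At α=0.05: p < α → reject H₀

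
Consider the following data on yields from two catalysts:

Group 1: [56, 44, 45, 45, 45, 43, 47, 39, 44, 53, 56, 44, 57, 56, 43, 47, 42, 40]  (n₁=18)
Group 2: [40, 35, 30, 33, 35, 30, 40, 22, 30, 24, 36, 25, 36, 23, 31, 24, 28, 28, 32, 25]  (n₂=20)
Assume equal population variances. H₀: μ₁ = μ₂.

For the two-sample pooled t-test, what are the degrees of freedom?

degrees of freedom = 36

df = n₁ + n₂ − 2 = 18 + 20 − 2 = 36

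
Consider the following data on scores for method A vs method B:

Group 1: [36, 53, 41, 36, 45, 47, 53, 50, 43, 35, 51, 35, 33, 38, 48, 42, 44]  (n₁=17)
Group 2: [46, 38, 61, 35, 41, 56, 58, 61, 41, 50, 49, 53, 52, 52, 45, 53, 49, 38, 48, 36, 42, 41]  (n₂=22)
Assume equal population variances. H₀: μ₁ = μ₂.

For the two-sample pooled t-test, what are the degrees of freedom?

degrees of freedom = 37

df = n₁ + n₂ − 2 = 17 + 22 − 2 = 37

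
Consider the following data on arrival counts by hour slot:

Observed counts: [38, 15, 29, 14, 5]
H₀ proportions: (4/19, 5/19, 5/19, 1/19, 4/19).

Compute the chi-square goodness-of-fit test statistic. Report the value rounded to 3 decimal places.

test statistic = 45.065

n = 101; E_i = n·p_i = [21.26, 26.58, 26.58, 5.32, 21.26]
χ² = (38−21.26)²/21.26 + (15−26.58)²/26.58 + (29−26.58)²/26.58 + (14−5.32)²/5.32 + (5−21.26)²/21.26 = 45.0649
df = 4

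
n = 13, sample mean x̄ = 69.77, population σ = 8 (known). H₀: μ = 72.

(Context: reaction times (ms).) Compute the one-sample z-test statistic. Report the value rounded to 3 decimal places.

test statistic = -1.005

SE = σ/√n = 8/√13 = 2.2188
z = (x̄−μ₀)/SE = (69.77−72)/2.2188 = -1.0050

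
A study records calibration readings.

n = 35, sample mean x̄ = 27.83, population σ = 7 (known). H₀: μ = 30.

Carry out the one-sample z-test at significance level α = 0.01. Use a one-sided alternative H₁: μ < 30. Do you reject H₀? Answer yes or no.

SE = σ/√n = 7/√35 = 1.1832
z = (x̄−μ₀)/SE = (27.83−30)/1.1832 = -1.8340
p-value (one-sided, H₁ less) = 0.03333
At α=0.01: p ≥ α → fail to reject H₀

reject H₀: no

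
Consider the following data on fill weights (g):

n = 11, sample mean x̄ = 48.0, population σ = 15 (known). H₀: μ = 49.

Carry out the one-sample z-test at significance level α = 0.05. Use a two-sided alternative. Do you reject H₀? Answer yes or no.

reject H₀: no

SE = σ/√n = 15/√11 = 4.5227
z = (x̄−μ₀)/SE = (48.0−49)/4.5227 = -0.2211
p-value (two-sided) = 0.82501
At α=0.05: p ≥ α → fail to reject H₀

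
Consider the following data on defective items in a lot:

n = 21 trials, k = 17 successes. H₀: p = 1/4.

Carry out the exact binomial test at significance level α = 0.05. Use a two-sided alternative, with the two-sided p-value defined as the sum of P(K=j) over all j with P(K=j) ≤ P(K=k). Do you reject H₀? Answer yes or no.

reject H₀: yes

Exact binomial: n=21, k=17, p₀=1/4=0.2500
P(X=j) = C(n,j)·p₀^j·(1−p₀)^(n−j); p = Σ P(X=j) over j with P(X=j) ≤ P(X=17)
p-value (two-sided) = 0.00000
At α=0.05: p < α → reject H₀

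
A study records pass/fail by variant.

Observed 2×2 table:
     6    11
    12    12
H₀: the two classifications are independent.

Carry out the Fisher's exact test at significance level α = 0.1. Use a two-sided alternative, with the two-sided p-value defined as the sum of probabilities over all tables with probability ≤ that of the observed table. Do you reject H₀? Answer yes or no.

reject H₀: no

Margins: r₁=17, r₂=24, c₁=18, c₂=23, n=41
p_obs = C(17,6)·C(24,12)/C(41,18); sum pmf over tables with pmf ≤ p_obs
p-value (two-sided) = 0.52391
At α=0.1: p ≥ α → fail to reject H₀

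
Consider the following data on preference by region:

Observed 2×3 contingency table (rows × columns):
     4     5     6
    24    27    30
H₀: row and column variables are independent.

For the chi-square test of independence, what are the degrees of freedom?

df = (r−1)(c−1) = (2−1)·(3−1) = 2

degrees of freedom = 2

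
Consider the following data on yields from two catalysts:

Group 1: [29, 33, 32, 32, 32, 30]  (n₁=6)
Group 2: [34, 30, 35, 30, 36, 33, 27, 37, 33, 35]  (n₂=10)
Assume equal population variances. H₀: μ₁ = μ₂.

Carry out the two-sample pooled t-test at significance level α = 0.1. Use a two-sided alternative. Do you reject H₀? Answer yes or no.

reject H₀: no

x̄₁=31.333, s₁=1.506, n₁=6
x̄₂=33.000, s₂=3.127, n₂=10
s_p² = [5·1.506² + 9·3.127²]/14 = 7.0952
SE = √(s_p²·(1/6+1/10)) = 1.3755
t = (31.333−33.000)/1.3755 = -1.2117
df = 14
p-value (two-sided) = 0.24570
At α=0.1: p ≥ α → fail to reject H₀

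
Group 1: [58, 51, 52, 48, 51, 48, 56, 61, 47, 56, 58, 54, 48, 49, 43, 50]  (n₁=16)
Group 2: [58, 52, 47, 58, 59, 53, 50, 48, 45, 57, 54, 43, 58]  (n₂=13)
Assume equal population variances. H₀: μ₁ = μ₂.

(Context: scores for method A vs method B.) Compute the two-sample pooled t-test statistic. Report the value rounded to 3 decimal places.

test statistic = -0.305

x̄₁=51.875, s₁=4.884, n₁=16
x̄₂=52.462, s₂=5.471, n₂=13
s_p² = [15·4.884² + 12·5.471²]/27 = 26.5548
SE = √(s_p²·(1/16+1/13)) = 1.9242
t = (51.875−52.462)/1.9242 = -0.3048
df = 27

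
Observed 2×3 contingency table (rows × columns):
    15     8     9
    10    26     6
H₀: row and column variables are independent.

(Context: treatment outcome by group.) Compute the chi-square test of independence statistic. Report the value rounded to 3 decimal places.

Row totals [32, 42], col totals [25, 34, 15], n=74
χ² = (15−10.81)²/10.81 + (8−14.70)²/14.70 + (9−6.49)²/6.49 + (10−14.19)²/14.19 + (26−19.30)²/19.30 + (6−8.51)²/8.51 = 9.9599
df = 2

test statistic = 9.960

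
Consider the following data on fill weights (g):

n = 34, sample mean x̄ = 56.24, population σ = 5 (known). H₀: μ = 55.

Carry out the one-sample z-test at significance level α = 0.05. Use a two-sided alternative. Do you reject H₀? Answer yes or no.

reject H₀: no

SE = σ/√n = 5/√34 = 0.8575
z = (x̄−μ₀)/SE = (56.24−55)/0.8575 = 1.4461
p-value (two-sided) = 0.14816
At α=0.05: p ≥ α → fail to reject H₀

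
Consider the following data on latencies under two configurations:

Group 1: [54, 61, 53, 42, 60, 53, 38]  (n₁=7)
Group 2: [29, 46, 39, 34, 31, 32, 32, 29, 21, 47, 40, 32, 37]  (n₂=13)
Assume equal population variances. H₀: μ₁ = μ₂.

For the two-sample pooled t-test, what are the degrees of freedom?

df = n₁ + n₂ − 2 = 7 + 13 − 2 = 18

degrees of freedom = 18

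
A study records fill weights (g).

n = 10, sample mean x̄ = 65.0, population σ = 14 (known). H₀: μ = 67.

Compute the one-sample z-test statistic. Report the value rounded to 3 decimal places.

test statistic = -0.452

SE = σ/√n = 14/√10 = 4.4272
z = (x̄−μ₀)/SE = (65.0−67)/4.4272 = -0.4518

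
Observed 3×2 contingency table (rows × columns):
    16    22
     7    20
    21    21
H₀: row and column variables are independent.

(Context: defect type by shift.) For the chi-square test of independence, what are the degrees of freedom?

degrees of freedom = 2

df = (r−1)(c−1) = (3−1)·(2−1) = 2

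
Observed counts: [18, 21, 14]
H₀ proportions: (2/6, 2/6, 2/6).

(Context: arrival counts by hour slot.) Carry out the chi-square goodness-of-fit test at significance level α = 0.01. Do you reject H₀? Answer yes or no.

reject H₀: no

n = 53; E_i = n·p_i = [17.67, 17.67, 17.67]
χ² = (18−17.67)²/17.67 + (21−17.67)²/17.67 + (14−17.67)²/17.67 = 1.3962
df = 2
p-value (upper-tail) = 0.49752
At α=0.01: p ≥ α → fail to reject H₀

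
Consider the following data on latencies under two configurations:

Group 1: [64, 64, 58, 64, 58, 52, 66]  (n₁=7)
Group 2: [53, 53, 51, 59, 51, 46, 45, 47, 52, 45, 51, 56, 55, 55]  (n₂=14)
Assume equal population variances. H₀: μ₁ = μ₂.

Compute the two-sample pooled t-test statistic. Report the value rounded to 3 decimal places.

test statistic = 4.518

x̄₁=60.857, s₁=5.014, n₁=7
x̄₂=51.357, s₂=4.308, n₂=14
s_p² = [6·5.014² + 13·4.308²]/19 = 20.6353
SE = √(s_p²·(1/7+1/14)) = 2.1028
t = (60.857−51.357)/2.1028 = 4.5177
df = 19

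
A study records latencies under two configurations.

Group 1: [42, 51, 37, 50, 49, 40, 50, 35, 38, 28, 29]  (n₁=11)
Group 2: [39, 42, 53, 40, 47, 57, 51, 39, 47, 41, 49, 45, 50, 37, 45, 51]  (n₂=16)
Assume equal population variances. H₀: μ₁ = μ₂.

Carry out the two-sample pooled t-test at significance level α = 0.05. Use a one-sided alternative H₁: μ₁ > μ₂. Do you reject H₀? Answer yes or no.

x̄₁=40.818, s₁=8.376, n₁=11
x̄₂=45.812, s₂=5.799, n₂=16
s_p² = [10·8.376² + 15·5.799²]/25 = 48.2430
SE = √(s_p²·(1/11+1/16)) = 2.7205
t = (40.818−45.812)/2.7205 = -1.8358
df = 25
p-value (one-sided, H₁ greater) = 0.96085
At α=0.05: p ≥ α → fail to reject H₀

reject H₀: no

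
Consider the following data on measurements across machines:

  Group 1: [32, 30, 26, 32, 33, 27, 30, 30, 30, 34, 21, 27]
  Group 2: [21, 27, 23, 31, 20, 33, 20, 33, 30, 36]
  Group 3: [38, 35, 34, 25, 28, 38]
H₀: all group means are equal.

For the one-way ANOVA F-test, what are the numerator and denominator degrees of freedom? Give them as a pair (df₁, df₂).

degrees of freedom = [2, 25]

k = 3 groups, N = 28 total
df = (k−1, N−k) = (3−1, 28−3) = (2, 25)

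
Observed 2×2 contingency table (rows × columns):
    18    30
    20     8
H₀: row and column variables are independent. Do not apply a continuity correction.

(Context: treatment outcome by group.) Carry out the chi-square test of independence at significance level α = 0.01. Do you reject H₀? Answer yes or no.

reject H₀: yes

Row totals [48, 28], col totals [38, 38], n=76
χ² = (18−24.00)²/24.00 + (30−24.00)²/24.00 + (20−14.00)²/14.00 + (8−14.00)²/14.00 = 8.1429
df = 1
p-value (upper-tail) = 0.00432
At α=0.01: p < α → reject H₀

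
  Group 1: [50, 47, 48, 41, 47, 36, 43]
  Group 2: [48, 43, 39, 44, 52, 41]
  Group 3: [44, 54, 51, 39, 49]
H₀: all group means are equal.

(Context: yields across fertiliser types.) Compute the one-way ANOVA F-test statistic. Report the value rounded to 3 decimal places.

Group means [44.57, 44.50, 47.40], grand mean 45.333
SSB = Σnᵢ(x̄ᵢ−x̄)² = 29.586; SSW = ΣΣ(x−x̄ᵢ)² = 396.414
MSB = 29.586/2 = 14.7929; MSW = 396.414/15 = 26.4276
F = MSB/MSW = 0.5597
df = (2, 15)

test statistic = 0.560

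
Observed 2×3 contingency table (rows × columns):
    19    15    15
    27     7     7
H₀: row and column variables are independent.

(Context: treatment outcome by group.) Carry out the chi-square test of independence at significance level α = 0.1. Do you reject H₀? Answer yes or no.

reject H₀: yes

Row totals [49, 41], col totals [46, 22, 22], n=90
χ² = (19−25.04)²/25.04 + (15−11.98)²/11.98 + (15−11.98)²/11.98 + (27−20.96)²/20.96 + (7−10.02)²/10.02 + (7−10.02)²/10.02 = 6.5501
df = 2
p-value (upper-tail) = 0.03781
At α=0.1: p < α → reject H₀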